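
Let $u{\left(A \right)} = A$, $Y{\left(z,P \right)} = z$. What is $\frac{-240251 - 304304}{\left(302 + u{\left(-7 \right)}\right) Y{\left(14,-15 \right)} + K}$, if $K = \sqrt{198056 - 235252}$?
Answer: $- \frac{1124506075}{8547048} + \frac{544555 i \sqrt{9299}}{8547048} \approx -131.57 + 6.1439 i$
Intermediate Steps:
$K = 2 i \sqrt{9299}$ ($K = \sqrt{-37196} = 2 i \sqrt{9299} \approx 192.86 i$)
$\frac{-240251 - 304304}{\left(302 + u{\left(-7 \right)}\right) Y{\left(14,-15 \right)} + K} = \frac{-240251 - 304304}{\left(302 - 7\right) 14 + 2 i \sqrt{9299}} = - \frac{544555}{295 \cdot 14 + 2 i \sqrt{9299}} = - \frac{544555}{4130 + 2 i \sqrt{9299}}$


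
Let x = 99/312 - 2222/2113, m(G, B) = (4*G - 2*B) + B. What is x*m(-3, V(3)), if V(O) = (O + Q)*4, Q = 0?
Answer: 484077/27469 ≈ 17.623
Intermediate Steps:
V(O) = 4*O (V(O) = (O + 0)*4 = O*4 = 4*O)
m(G, B) = -B + 4*G (m(G, B) = (-2*B + 4*G) + B = -B + 4*G)
x = -161359/219752 (x = 99*(1/312) - 2222*1/2113 = 33/104 - 2222/2113 = -161359/219752 ≈ -0.73428)
x*m(-3, V(3)) = -161359*(-4*3 + 4*(-3))/219752 = -161359*(-1*12 - 12)/219752 = -161359*(-12 - 12)/219752 = -161359/219752*(-24) = 484077/27469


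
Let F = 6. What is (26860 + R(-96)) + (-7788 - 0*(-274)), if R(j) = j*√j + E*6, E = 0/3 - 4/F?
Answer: 19068 - 384*I*√6 ≈ 19068.0 - 940.6*I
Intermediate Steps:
E = -⅔ (E = 0/3 - 4/6 = 0*(⅓) - 4*⅙ = 0 - ⅔ = -⅔ ≈ -0.66667)
R(j) = -4 + j^(3/2) (R(j) = j*√j - ⅔*6 = j^(3/2) - 4 = -4 + j^(3/2))
(26860 + R(-96)) + (-7788 - 0*(-274)) = (26860 + (-4 + (-96)^(3/2))) + (-7788 - 0*(-274)) = (26860 + (-4 - 384*I*√6)) + (-7788 - 1*0) = (26856 - 384*I*√6) + (-7788 + 0) = (26856 - 384*I*√6) - 7788 = 19068 - 384*I*√6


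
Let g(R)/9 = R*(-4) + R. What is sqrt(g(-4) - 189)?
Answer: 9*I ≈ 9.0*I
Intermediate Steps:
g(R) = -27*R (g(R) = 9*(R*(-4) + R) = 9*(-4*R + R) = 9*(-3*R) = -27*R)
sqrt(g(-4) - 189) = sqrt(-27*(-4) - 189) = sqrt(108 - 189) = sqrt(-81) = 9*I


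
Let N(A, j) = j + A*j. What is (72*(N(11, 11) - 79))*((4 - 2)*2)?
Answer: 15264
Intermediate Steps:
(72*(N(11, 11) - 79))*((4 - 2)*2) = (72*(11*(1 + 11) - 79))*((4 - 2)*2) = (72*(11*12 - 79))*(2*2) = (72*(132 - 79))*4 = (72*53)*4 = 3816*4 = 15264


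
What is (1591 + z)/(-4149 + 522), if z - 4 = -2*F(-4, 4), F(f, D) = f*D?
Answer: -1627/3627 ≈ -0.44858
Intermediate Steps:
F(f, D) = D*f
z = 36 (z = 4 - 8*(-4) = 4 - 2*(-16) = 4 + 32 = 36)
(1591 + z)/(-4149 + 522) = (1591 + 36)/(-4149 + 522) = 1627/(-3627) = 1627*(-1/3627) = -1627/3627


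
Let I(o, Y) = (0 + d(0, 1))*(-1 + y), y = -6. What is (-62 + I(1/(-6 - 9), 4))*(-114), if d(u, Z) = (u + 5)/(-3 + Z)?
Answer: 5073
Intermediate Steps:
d(u, Z) = (5 + u)/(-3 + Z)
I(o, Y) = 35/2 (I(o, Y) = (0 + (5 + 0)/(-3 + 1))*(-1 - 6) = (0 + 5/(-2))*(-7) = (0 - ½*5)*(-7) = (0 - 5/2)*(-7) = -5/2*(-7) = 35/2)
(-62 + I(1/(-6 - 9), 4))*(-114) = (-62 + 35/2)*(-114) = -89/2*(-114) = 5073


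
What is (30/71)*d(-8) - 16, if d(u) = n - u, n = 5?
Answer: -746/71 ≈ -10.507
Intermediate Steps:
d(u) = 5 - u
(30/71)*d(-8) - 16 = (30/71)*(5 - 1*(-8)) - 16 = (30*(1/71))*(5 + 8) - 16 = (30/71)*13 - 16 = 390/71 - 16 = -746/71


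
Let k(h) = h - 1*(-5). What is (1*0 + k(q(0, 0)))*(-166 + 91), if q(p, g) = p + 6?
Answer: -825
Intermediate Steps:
q(p, g) = 6 + p
k(h) = 5 + h (k(h) = h + 5 = 5 + h)
(1*0 + k(q(0, 0)))*(-166 + 91) = (1*0 + (5 + (6 + 0)))*(-166 + 91) = (0 + (5 + 6))*(-75) = (0 + 11)*(-75) = 11*(-75) = -825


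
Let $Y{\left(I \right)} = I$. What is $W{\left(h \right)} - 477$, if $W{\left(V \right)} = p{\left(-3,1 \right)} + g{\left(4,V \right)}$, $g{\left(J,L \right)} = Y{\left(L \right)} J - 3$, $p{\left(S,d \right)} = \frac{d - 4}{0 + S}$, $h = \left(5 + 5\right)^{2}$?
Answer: $-79$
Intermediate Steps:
$h = 100$ ($h = 10^{2} = 100$)
$p{\left(S,d \right)} = \frac{-4 + d}{S}$
$g{\left(J,L \right)} = -3 + J L$ ($g{\left(J,L \right)} = L J - 3 = J L - 3 = -3 + J L$)
$W{\left(V \right)} = -2 + 4 V$ ($W{\left(V \right)} = \frac{-4 + 1}{-3} + \left(-3 + 4 V\right) = \left(- \frac{1}{3}\right) \left(-3\right) + \left(-3 + 4 V\right) = 1 + \left(-3 + 4 V\right) = -2 + 4 V$)
$W{\left(h \right)} - 477 = \left(-2 + 4 \cdot 100\right) - 477 = \left(-2 + 400\right) - 477 = 398 - 477 = -79$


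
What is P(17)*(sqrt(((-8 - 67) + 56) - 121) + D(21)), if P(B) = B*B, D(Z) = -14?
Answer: -4046 + 578*I*sqrt(35) ≈ -4046.0 + 3419.5*I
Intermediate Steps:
P(B) = B**2
P(17)*(sqrt(((-8 - 67) + 56) - 121) + D(21)) = 17**2*(sqrt(((-8 - 67) + 56) - 121) - 14) = 289*(sqrt((-75 + 56) - 121) - 14) = 289*(sqrt(-19 - 121) - 14) = 289*(sqrt(-140) - 14) = 289*(2*I*sqrt(35) - 14) = 289*(-14 + 2*I*sqrt(35)) = -4046 + 578*I*sqrt(35)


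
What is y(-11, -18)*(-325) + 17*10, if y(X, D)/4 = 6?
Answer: -7630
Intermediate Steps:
y(X, D) = 24 (y(X, D) = 4*6 = 24)
y(-11, -18)*(-325) + 17*10 = 24*(-325) + 17*10 = -7800 + 170 = -7630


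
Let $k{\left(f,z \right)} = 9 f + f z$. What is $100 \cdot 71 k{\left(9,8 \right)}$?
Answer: $1086300$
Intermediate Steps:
$100 \cdot 71 k{\left(9,8 \right)} = 100 \cdot 71 \cdot 9 \left(9 + 8\right) = 7100 \cdot 9 \cdot 17 = 7100 \cdot 153 = 1086300$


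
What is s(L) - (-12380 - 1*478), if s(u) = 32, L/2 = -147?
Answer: 12890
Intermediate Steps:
L = -294 (L = 2*(-147) = -294)
s(L) - (-12380 - 1*478) = 32 - (-12380 - 1*478) = 32 - (-12380 - 478) = 32 - 1*(-12858) = 32 + 12858 = 12890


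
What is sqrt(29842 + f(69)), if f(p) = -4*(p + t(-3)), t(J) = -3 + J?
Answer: sqrt(29590) ≈ 172.02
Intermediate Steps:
f(p) = 24 - 4*p (f(p) = -4*(p + (-3 - 3)) = -4*(p - 6) = -4*(-6 + p) = 24 - 4*p)
sqrt(29842 + f(69)) = sqrt(29842 + (24 - 4*69)) = sqrt(29842 + (24 - 276)) = sqrt(29842 - 252) = sqrt(29590)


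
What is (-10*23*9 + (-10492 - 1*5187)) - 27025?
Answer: -44774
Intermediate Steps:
(-10*23*9 + (-10492 - 1*5187)) - 27025 = (-230*9 + (-10492 - 5187)) - 27025 = (-2070 - 15679) - 27025 = -17749 - 27025 = -44774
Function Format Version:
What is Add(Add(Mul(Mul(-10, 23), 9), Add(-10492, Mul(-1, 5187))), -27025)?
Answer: -44774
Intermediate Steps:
Add(Add(Mul(Mul(-10, 23), 9), Add(-10492, Mul(-1, 5187))), -27025) = Add(Add(Mul(-230, 9), Add(-10492, -5187)), -27025) = Add(Add(-2070, -15679), -27025) = Add(-17749, -27025) = -44774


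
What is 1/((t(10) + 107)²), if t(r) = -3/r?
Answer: 100/1138489 ≈ 8.7836e-5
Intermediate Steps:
1/((t(10) + 107)²) = 1/((-3/10 + 107)²) = 1/((1067/10)²) = 1/(1138489/100) = 100/1138489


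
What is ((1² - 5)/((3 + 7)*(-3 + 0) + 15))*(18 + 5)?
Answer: 92/15 ≈ 6.1333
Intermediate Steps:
((1² - 5)/((3 + 7)*(-3 + 0) + 15))*(18 + 5) = ((1 - 5)/(10*(-3) + 15))*23 = -4/(-30 + 15)*23 = -4/(-15)*23 = -4*(-1/15)*23 = (4/15)*23 = 92/15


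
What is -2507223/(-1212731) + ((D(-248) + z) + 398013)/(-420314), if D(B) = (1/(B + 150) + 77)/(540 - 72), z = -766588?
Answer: 1764944394847267/599439913419984 ≈ 2.9443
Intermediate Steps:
D(B) = 77/468 + 1/(468*(150 + B)) (D(B) = (1/(150 + B) + 77)/468 = (77 + 1/(150 + B))*(1/468) = 77/468 + 1/(468*(150 + B)))
-2507223/(-1212731) + ((D(-248) + z) + 398013)/(-420314) = -2507223/(-1212731) + (((11551 + 77*(-248))/(468*(150 - 248)) - 766588) + 398013)/(-420314) = -2507223*(-1/1212731) + (((1/468)*(11551 - 19096)/(-98) - 766588) + 398013)*(-1/420314) = 2507223/1212731 + (((1/468)*(-1/98)*(-7545) - 766588) + 398013)*(-1/420314) = 2507223/1212731 + ((2515/15288 - 766588) + 398013)*(-1/420314) = 2507223/1212731 + (-11719594829/15288 + 398013)*(-1/420314) = 2507223/1212731 - 5634772085/15288*(-1/420314) = 2507223/1212731 + 5634772085/6425760432 = 1764944394847267/599439913419984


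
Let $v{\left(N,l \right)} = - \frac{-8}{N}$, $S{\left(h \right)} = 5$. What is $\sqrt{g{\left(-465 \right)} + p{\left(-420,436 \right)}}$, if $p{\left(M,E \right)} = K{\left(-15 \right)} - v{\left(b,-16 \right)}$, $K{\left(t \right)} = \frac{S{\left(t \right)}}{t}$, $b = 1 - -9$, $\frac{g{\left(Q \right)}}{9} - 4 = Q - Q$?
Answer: $\frac{\sqrt{7845}}{15} \approx 5.9048$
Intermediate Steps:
$g{\left(Q \right)} = 36$ ($g{\left(Q \right)} = 36 + 9 \left(Q - Q\right) = 36 + 9 \cdot 0 = 36 + 0 = 36$)
$b = 10$ ($b = 1 + 9 = 10$)
$v{\left(N,l \right)} = \frac{8}{N}$
$K{\left(t \right)} = \frac{5}{t}$
$p{\left(M,E \right)} = - \frac{17}{15}$ ($p{\left(M,E \right)} = \frac{5}{-15} - \frac{8}{10} = 5 \left(- \frac{1}{15}\right) - 8 \cdot \frac{1}{10} = - \frac{1}{3} - \frac{4}{5} = - \frac{17}{15}$)
$\sqrt{g{\left(-465 \right)} + p{\left(-420,436 \right)}} = \sqrt{36 - \frac{17}{15}} = \sqrt{\frac{523}{15}} = \frac{\sqrt{7845}}{15}$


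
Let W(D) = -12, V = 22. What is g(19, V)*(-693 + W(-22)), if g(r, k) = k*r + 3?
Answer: -296805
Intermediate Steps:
g(r, k) = 3 + k*r
g(19, V)*(-693 + W(-22)) = (3 + 22*19)*(-693 - 12) = (3 + 418)*(-705) = 421*(-705) = -296805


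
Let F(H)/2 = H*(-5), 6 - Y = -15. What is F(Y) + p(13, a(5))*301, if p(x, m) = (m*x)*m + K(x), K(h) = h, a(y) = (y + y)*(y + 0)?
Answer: 9786203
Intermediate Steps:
Y = 21 (Y = 6 - 1*(-15) = 6 + 15 = 21)
a(y) = 2*y² (a(y) = (2*y)*y = 2*y²)
F(H) = -10*H (F(H) = 2*(H*(-5)) = 2*(-5*H) = -10*H)
p(x, m) = x + x*m² (p(x, m) = (m*x)*m + x = x*m² + x = x + x*m²)
F(Y) + p(13, a(5))*301 = -10*21 + (13*(1 + (2*5²)²))*301 = -210 + (13*(1 + (2*25)²))*301 = -210 + (13*(1 + 50²))*301 = -210 + (13*(1 + 2500))*301 = -210 + (13*2501)*301 = -210 + 32513*301 = -210 + 9786413 = 9786203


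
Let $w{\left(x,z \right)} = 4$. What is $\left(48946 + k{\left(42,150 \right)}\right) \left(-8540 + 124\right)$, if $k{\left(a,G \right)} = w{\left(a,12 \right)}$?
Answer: $-411963200$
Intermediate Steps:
$k{\left(a,G \right)} = 4$
$\left(48946 + k{\left(42,150 \right)}\right) \left(-8540 + 124\right) = \left(48946 + 4\right) \left(-8540 + 124\right) = 48950 \left(-8416\right) = -411963200$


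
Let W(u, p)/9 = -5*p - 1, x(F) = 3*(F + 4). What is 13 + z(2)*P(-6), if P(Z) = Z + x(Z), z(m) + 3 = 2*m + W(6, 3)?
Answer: 1729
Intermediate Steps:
x(F) = 12 + 3*F (x(F) = 3*(4 + F) = 12 + 3*F)
W(u, p) = -9 - 45*p (W(u, p) = 9*(-5*p - 1) = 9*(-1 - 5*p) = -9 - 45*p)
z(m) = -147 + 2*m (z(m) = -3 + (2*m + (-9 - 45*3)) = -3 + (2*m + (-9 - 135)) = -3 + (2*m - 144) = -3 + (-144 + 2*m) = -147 + 2*m)
P(Z) = 12 + 4*Z (P(Z) = Z + (12 + 3*Z) = 12 + 4*Z)
13 + z(2)*P(-6) = 13 + (-147 + 2*2)*(12 + 4*(-6)) = 13 + (-147 + 4)*(12 - 24) = 13 - 143*(-12) = 13 + 1716 = 1729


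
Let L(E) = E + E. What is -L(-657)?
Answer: 1314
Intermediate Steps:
L(E) = 2*E
-L(-657) = -2*(-657) = -1*(-1314) = 1314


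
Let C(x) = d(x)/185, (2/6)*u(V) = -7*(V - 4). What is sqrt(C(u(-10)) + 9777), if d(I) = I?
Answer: sqrt(334672215)/185 ≈ 98.887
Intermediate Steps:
u(V) = 84 - 21*V (u(V) = 3*(-7*(V - 4)) = 3*(-7*(-4 + V)) = 3*(28 - 7*V) = 84 - 21*V)
C(x) = x/185
sqrt(C(u(-10)) + 9777) = sqrt((84 - 21*(-10))/185 + 9777) = sqrt((84 + 210)/185 + 9777) = sqrt((1/185)*294 + 9777) = sqrt(294/185 + 9777) = sqrt(1809039/185) = sqrt(334672215)/185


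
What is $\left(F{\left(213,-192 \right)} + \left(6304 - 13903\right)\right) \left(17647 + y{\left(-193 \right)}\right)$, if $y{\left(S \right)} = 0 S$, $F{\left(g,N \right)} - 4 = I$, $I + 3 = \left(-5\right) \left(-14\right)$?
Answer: $-132846616$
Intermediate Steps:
$I = 67$ ($I = -3 - -70 = -3 + 70 = 67$)
$F{\left(g,N \right)} = 71$ ($F{\left(g,N \right)} = 4 + 67 = 71$)
$y{\left(S \right)} = 0$
$\left(F{\left(213,-192 \right)} + \left(6304 - 13903\right)\right) \left(17647 + y{\left(-193 \right)}\right) = \left(71 + \left(6304 - 13903\right)\right) \left(17647 + 0\right) = \left(71 - 7599\right) 17647 = \left(-7528\right) 17647 = -132846616$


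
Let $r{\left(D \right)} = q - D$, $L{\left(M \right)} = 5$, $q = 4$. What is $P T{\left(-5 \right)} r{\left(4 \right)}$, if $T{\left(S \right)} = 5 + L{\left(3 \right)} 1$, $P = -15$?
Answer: $0$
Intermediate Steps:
$r{\left(D \right)} = 4 - D$
$T{\left(S \right)} = 10$ ($T{\left(S \right)} = 5 + 5 \cdot 1 = 5 + 5 = 10$)
$P T{\left(-5 \right)} r{\left(4 \right)} = \left(-15\right) 10 \left(4 - 4\right) = - 150 \left(4 - 4\right) = \left(-150\right) 0 = 0$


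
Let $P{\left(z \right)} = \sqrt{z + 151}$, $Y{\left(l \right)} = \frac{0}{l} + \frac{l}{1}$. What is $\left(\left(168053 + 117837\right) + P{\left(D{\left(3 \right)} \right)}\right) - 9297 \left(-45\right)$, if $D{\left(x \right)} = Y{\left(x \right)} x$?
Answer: $704255 + 4 \sqrt{10} \approx 7.0427 \cdot 10^{5}$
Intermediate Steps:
$Y{\left(l \right)} = l$ ($Y{\left(l \right)} = 0 + l 1 = 0 + l = l$)
$D{\left(x \right)} = x^{2}$ ($D{\left(x \right)} = x x = x^{2}$)
$P{\left(z \right)} = \sqrt{151 + z}$
$\left(\left(168053 + 117837\right) + P{\left(D{\left(3 \right)} \right)}\right) - 9297 \left(-45\right) = \left(\left(168053 + 117837\right) + \sqrt{151 + 3^{2}}\right) - 9297 \left(-45\right) = \left(285890 + \sqrt{151 + 9}\right) - -418365 = \left(285890 + \sqrt{160}\right) + 418365 = \left(285890 + 4 \sqrt{10}\right) + 418365 = 704255 + 4 \sqrt{10}$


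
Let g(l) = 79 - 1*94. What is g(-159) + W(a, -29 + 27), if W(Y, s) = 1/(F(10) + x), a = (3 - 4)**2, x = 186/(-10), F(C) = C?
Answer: -650/43 ≈ -15.116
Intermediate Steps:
g(l) = -15 (g(l) = 79 - 94 = -15)
x = -93/5 (x = 186*(-1/10) = -93/5 ≈ -18.600)
a = 1 (a = (-1)**2 = 1)
W(Y, s) = -5/43 (W(Y, s) = 1/(10 - 93/5) = 1/(-43/5) = -5/43)
g(-159) + W(a, -29 + 27) = -15 - 5/43 = -650/43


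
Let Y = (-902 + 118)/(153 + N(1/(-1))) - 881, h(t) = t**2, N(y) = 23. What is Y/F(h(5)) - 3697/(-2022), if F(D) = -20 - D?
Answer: 1434953/66726 ≈ 21.505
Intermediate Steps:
Y = -9740/11 (Y = (-902 + 118)/(153 + 23) - 881 = -784/176 - 881 = -784*1/176 - 881 = -49/11 - 881 = -9740/11 ≈ -885.45)
Y/F(h(5)) - 3697/(-2022) = -9740/(11*(-20 - 1*5**2)) - 3697/(-2022) = -9740/(11*(-20 - 1*25)) - 3697*(-1/2022) = -9740/(11*(-20 - 25)) + 3697/2022 = -9740/11/(-45) + 3697/2022 = -9740/11*(-1/45) + 3697/2022 = 1948/99 + 3697/2022 = 1434953/66726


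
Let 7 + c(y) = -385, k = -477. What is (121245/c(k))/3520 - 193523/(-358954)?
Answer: 22350939859/49529908736 ≈ 0.45126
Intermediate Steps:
c(y) = -392 (c(y) = -7 - 385 = -392)
(121245/c(k))/3520 - 193523/(-358954) = (121245/(-392))/3520 - 193523/(-358954) = (121245*(-1/392))*(1/3520) - 193523*(-1/358954) = -121245/392*1/3520 + 193523/358954 = -24249/275968 + 193523/358954 = 22350939859/49529908736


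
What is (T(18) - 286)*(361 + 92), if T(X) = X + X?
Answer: -113250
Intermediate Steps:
T(X) = 2*X
(T(18) - 286)*(361 + 92) = (2*18 - 286)*(361 + 92) = (36 - 286)*453 = -250*453 = -113250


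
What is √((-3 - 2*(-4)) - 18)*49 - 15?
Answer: -15 + 49*I*√13 ≈ -15.0 + 176.67*I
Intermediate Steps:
√((-3 - 2*(-4)) - 18)*49 - 15 = √((-3 + 8) - 18)*49 - 15 = √(5 - 18)*49 - 15 = √(-13)*49 - 15 = (I*√13)*49 - 15 = 49*I*√13 - 15 = -15 + 49*I*√13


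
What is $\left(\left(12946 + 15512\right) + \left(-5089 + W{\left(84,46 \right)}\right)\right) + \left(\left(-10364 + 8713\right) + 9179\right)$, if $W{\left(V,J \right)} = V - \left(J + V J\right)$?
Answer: $27071$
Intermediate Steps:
$W{\left(V,J \right)} = V - J - J V$ ($W{\left(V,J \right)} = V - \left(J + J V\right) = V - J - J V$)
$\left(\left(12946 + 15512\right) + \left(-5089 + W{\left(84,46 \right)}\right)\right) + \left(\left(-10364 + 8713\right) + 9179\right) = \left(\left(12946 + 15512\right) - 8915\right) + \left(\left(-10364 + 8713\right) + 9179\right) = \left(28458 - 8915\right) + \left(-1651 + 9179\right) = \left(28458 - 8915\right) + 7528 = 19543 + 7528 = 27071$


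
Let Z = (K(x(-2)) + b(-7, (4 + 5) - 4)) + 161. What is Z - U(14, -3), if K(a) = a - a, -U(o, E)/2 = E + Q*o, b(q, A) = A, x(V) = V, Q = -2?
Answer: 104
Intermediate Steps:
U(o, E) = -2*E + 4*o (U(o, E) = -2*(E - 2*o) = -2*E + 4*o)
K(a) = 0
Z = 166 (Z = (0 + ((4 + 5) - 4)) + 161 = (0 + (9 - 4)) + 161 = (0 + 5) + 161 = 5 + 161 = 166)
Z - U(14, -3) = 166 - (-2*(-3) + 4*14) = 166 - (6 + 56) = 166 - 1*62 = 166 - 62 = 104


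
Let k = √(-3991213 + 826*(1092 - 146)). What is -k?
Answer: -13*I*√18993 ≈ -1791.6*I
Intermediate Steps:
k = 13*I*√18993 (k = √(-3991213 + 826*946) = √(-3991213 + 781396) = √(-3209817) = 13*I*√18993 ≈ 1791.6*I)
-k = -13*I*√18993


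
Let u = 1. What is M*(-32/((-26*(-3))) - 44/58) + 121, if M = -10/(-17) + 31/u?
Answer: 538851/6409 ≈ 84.077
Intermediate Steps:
M = 537/17 (M = -10/(-17) + 31/1 = -10*(-1/17) + 31*1 = 10/17 + 31 = 537/17 ≈ 31.588)
M*(-32/((-26*(-3))) - 44/58) + 121 = 537*(-32/((-26*(-3))) - 44/58)/17 + 121 = 537*(-32/78 - 44*1/58)/17 + 121 = 537*(-32*1/78 - 22/29)/17 + 121 = 537*(-16/39 - 22/29)/17 + 121 = (537/17)*(-1322/1131) + 121 = -236638/6409 + 121 = 538851/6409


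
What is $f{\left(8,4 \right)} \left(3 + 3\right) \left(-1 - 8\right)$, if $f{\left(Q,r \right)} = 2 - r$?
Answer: $108$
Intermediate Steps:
$f{\left(8,4 \right)} \left(3 + 3\right) \left(-1 - 8\right) = \left(2 - 4\right) \left(3 + 3\right) \left(-1 - 8\right) = \left(2 - 4\right) 6 \left(-1 - 8\right) = - 2 \cdot 6 \left(-9\right) = \left(-2\right) \left(-54\right) = 108$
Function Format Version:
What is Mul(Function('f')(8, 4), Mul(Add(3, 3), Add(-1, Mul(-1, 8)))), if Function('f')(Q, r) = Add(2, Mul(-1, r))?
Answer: 108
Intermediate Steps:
Mul(Function('f')(8, 4), Mul(Add(3, 3), Add(-1, Mul(-1, 8)))) = Mul(Add(2, Mul(-1, 4)), Mul(Add(3, 3), Add(-1, Mul(-1, 8)))) = Mul(Add(2, -4), Mul(6, Add(-1, -8))) = Mul(-2, Mul(6, -9)) = Mul(-2, -54) = 108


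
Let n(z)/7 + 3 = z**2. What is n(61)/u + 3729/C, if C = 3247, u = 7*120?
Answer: 6259913/194820 ≈ 32.132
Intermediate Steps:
n(z) = -21 + 7*z**2
u = 840
n(61)/u + 3729/C = (-21 + 7*61**2)/840 + 3729/3247 = (-21 + 7*3721)*(1/840) + 3729*(1/3247) = (-21 + 26047)*(1/840) + 3729/3247 = 26026*(1/840) + 3729/3247 = 1859/60 + 3729/3247 = 6259913/194820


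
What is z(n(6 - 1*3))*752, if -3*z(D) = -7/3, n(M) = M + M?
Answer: 5264/9 ≈ 584.89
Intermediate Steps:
n(M) = 2*M
z(D) = 7/9 (z(D) = -(-7)/(3*3) = -⅓*(-7/3) = 7/9)
z(n(6 - 1*3))*752 = (7/9)*752 = 5264/9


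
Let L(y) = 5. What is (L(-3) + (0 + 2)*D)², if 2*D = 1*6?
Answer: 121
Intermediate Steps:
D = 3 (D = (1*6)/2 = (½)*6 = 3)
(L(-3) + (0 + 2)*D)² = (5 + (0 + 2)*3)² = (5 + 2*3)² = (5 + 6)² = 11² = 121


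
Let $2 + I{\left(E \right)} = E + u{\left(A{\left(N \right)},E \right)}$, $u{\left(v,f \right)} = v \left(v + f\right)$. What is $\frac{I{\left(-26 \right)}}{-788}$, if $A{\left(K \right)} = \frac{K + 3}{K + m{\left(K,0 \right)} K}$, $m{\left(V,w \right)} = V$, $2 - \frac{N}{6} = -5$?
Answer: $\frac{10381867}{285574352} \approx 0.036354$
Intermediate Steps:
$N = 42$ ($N = 12 - -30 = 12 + 30 = 42$)
$A{\left(K \right)} = \frac{3 + K}{K + K^{2}}$ ($A{\left(K \right)} = \frac{K + 3}{K + K K} = \frac{3 + K}{K + K^{2}}$)
$u{\left(v,f \right)} = v \left(f + v\right)$
$I{\left(E \right)} = - \frac{724583}{362404} + \frac{617 E}{602}$ ($I{\left(E \right)} = -2 + \left(E + \frac{3 + 42}{42 \left(1 + 42\right)} \left(E + \frac{3 + 42}{42 \left(1 + 42\right)}\right)\right) = -2 + \left(E + \frac{1}{42} \cdot \frac{1}{43} \cdot 45 \left(E + \frac{1}{42} \cdot \frac{1}{43} \cdot 45\right)\right) = -2 + \left(E + \frac{15 \left(E + \frac{15}{602}\right)}{602}\right) = -2 + \left(E + \frac{15 \left(\frac{15}{602} + E\right)}{602}\right) = -2 + \left(E + \left(\frac{225}{362404} + \frac{15 E}{602}\right)\right) = -2 + \left(\frac{225}{362404} + \frac{617 E}{602}\right) = - \frac{724583}{362404} + \frac{617 E}{602}$)
$\frac{I{\left(-26 \right)}}{-788} = \frac{- \frac{724583}{362404} + \frac{617}{602} \left(-26\right)}{-788} = - \frac{- \frac{724583}{362404} - \frac{8021}{301}}{788} = \left(- \frac{1}{788}\right) \left(- \frac{10381867}{362404}\right) = \frac{10381867}{285574352}$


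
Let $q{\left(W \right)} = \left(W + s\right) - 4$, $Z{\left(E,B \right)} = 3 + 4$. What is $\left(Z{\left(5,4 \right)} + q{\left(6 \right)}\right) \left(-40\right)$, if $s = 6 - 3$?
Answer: $-480$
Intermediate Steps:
$Z{\left(E,B \right)} = 7$
$s = 3$ ($s = 6 - 3 = 3$)
$q{\left(W \right)} = -1 + W$ ($q{\left(W \right)} = \left(W + 3\right) - 4 = \left(3 + W\right) - 4 = -1 + W$)
$\left(Z{\left(5,4 \right)} + q{\left(6 \right)}\right) \left(-40\right) = \left(7 + \left(-1 + 6\right)\right) \left(-40\right) = \left(7 + 5\right) \left(-40\right) = 12 \left(-40\right) = -480$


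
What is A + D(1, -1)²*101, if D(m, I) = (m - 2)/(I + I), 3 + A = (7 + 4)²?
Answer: 573/4 ≈ 143.25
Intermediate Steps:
A = 118 (A = -3 + (7 + 4)² = -3 + 11² = -3 + 121 = 118)
D(m, I) = (-2 + m)/(2*I) (D(m, I) = (-2 + m)/((2*I)) = (-2 + m)*(1/(2*I)) = (-2 + m)/(2*I))
A + D(1, -1)²*101 = 118 + ((½)*(-2 + 1)/(-1))²*101 = 118 + ((½)*(-1)*(-1))²*101 = 118 + (½)²*101 = 118 + (¼)*101 = 118 + 101/4 = 573/4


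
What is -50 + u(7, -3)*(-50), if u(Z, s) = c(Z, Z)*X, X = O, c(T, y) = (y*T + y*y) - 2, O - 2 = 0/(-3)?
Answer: -9650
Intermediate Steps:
O = 2 (O = 2 + 0/(-3) = 2 + 0*(-⅓) = 2 + 0 = 2)
c(T, y) = -2 + y² + T*y (c(T, y) = (T*y + y²) - 2 = (y² + T*y) - 2 = -2 + y² + T*y)
X = 2
u(Z, s) = -4 + 4*Z² (u(Z, s) = (-2 + Z² + Z*Z)*2 = (-2 + Z² + Z²)*2 = (-2 + 2*Z²)*2 = -4 + 4*Z²)
-50 + u(7, -3)*(-50) = -50 + (-4 + 4*7²)*(-50) = -50 + (-4 + 4*49)*(-50) = -50 + (-4 + 196)*(-50) = -50 + 192*(-50) = -50 - 9600 = -9650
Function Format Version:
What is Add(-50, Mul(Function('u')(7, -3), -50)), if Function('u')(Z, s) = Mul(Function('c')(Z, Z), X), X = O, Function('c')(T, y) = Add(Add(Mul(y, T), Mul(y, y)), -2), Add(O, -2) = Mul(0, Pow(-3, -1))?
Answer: -9650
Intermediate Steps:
O = 2 (O = Add(2, Mul(0, Pow(-3, -1))) = Add(2, Mul(0, Rational(-1, 3))) = Add(2, 0) = 2)
Function('c')(T, y) = Add(-2, Pow(y, 2), Mul(T, y)) (Function('c')(T, y) = Add(Add(Mul(T, y), Pow(y, 2)), -2) = Add(Add(Pow(y, 2), Mul(T, y)), -2) = Add(-2, Pow(y, 2), Mul(T, y)))
X = 2
Function('u')(Z, s) = Add(-4, Mul(4, Pow(Z, 2))) (Function('u')(Z, s) = Mul(Add(-2, Pow(Z, 2), Mul(Z, Z)), 2) = Mul(Add(-2, Pow(Z, 2), Pow(Z, 2)), 2) = Mul(Add(-2, Mul(2, Pow(Z, 2))), 2) = Add(-4, Mul(4, Pow(Z, 2))))
Add(-50, Mul(Function('u')(7, -3), -50)) = Add(-50, Mul(Add(-4, Mul(4, Pow(7, 2))), -50)) = Add(-50, Mul(Add(-4, Mul(4, 49)), -50)) = Add(-50, Mul(Add(-4, 196), -50)) = Add(-50, Mul(192, -50)) = Add(-50, -9600) = -9650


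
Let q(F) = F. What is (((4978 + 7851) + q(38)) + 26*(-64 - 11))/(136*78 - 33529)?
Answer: -10917/22921 ≈ -0.47629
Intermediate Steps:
(((4978 + 7851) + q(38)) + 26*(-64 - 11))/(136*78 - 33529) = (((4978 + 7851) + 38) + 26*(-64 - 11))/(136*78 - 33529) = ((12829 + 38) + 26*(-75))/(10608 - 33529) = (12867 - 1950)/(-22921) = 10917*(-1/22921) = -10917/22921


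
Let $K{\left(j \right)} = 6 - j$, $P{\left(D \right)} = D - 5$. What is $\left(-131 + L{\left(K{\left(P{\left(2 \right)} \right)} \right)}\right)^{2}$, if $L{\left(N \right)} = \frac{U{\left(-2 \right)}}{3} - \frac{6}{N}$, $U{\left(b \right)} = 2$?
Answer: $17161$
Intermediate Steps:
$P{\left(D \right)} = -5 + D$
$L{\left(N \right)} = \frac{2}{3} - \frac{6}{N}$
$\left(-131 + L{\left(K{\left(P{\left(2 \right)} \right)} \right)}\right)^{2} = \left(-131 + \left(\frac{2}{3} - \frac{6}{6 - \left(-5 + 2\right)}\right)\right)^{2} = \left(-131 + \left(\frac{2}{3} - \frac{6}{6 - -3}\right)\right)^{2} = \left(-131 + \left(\frac{2}{3} - \frac{6}{6 + 3}\right)\right)^{2} = \left(-131 + \left(\frac{2}{3} - \frac{6}{9}\right)\right)^{2} = \left(-131 + \left(\frac{2}{3} - \frac{2}{3}\right)\right)^{2} = \left(-131 + 0\right)^{2} = \left(-131\right)^{2} = 17161$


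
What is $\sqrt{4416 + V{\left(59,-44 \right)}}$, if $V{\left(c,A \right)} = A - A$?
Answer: $8 \sqrt{69} \approx 66.453$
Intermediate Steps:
$V{\left(c,A \right)} = 0$
$\sqrt{4416 + V{\left(59,-44 \right)}} = \sqrt{4416 + 0} = \sqrt{4416} = 8 \sqrt{69}$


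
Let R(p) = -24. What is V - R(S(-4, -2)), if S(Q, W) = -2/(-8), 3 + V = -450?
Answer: -429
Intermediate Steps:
V = -453 (V = -3 - 450 = -453)
S(Q, W) = ¼ (S(Q, W) = -2*(-⅛) = ¼)
V - R(S(-4, -2)) = -453 - 1*(-24) = -453 + 24 = -429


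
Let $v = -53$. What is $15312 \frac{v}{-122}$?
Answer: $\frac{405768}{61} \approx 6651.9$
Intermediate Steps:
$15312 \frac{v}{-122} = 15312 \left(- \frac{53}{-122}\right) = 15312 \left(\left(-53\right) \left(- \frac{1}{122}\right)\right) = 15312 \cdot \frac{53}{122} = \frac{405768}{61}$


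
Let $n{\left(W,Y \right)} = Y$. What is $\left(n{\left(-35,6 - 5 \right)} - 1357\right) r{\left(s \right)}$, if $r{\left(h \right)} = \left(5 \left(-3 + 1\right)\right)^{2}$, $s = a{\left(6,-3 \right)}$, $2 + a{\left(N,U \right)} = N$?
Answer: $-135600$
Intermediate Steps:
$a{\left(N,U \right)} = -2 + N$
$s = 4$ ($s = -2 + 6 = 4$)
$r{\left(h \right)} = 100$ ($r{\left(h \right)} = \left(5 \left(-2\right)\right)^{2} = \left(-10\right)^{2} = 100$)
$\left(n{\left(-35,6 - 5 \right)} - 1357\right) r{\left(s \right)} = \left(\left(6 - 5\right) - 1357\right) 100 = \left(1 - 1357\right) 100 = \left(-1356\right) 100 = -135600$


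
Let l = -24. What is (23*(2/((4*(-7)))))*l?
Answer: 276/7 ≈ 39.429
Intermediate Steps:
(23*(2/((4*(-7)))))*l = (23*(2/((4*(-7)))))*(-24) = (23*(2/(-28)))*(-24) = (23*(2*(-1/28)))*(-24) = (23*(-1/14))*(-24) = -23/14*(-24) = 276/7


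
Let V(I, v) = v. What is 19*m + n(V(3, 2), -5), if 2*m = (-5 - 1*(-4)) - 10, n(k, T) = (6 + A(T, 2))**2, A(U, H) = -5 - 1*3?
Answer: -201/2 ≈ -100.50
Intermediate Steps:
A(U, H) = -8 (A(U, H) = -5 - 3 = -8)
n(k, T) = 4 (n(k, T) = (6 - 8)**2 = (-2)**2 = 4)
m = -11/2 (m = ((-5 - 1*(-4)) - 10)/2 = ((-5 + 4) - 10)/2 = (-1 - 10)/2 = (1/2)*(-11) = -11/2 ≈ -5.5000)
19*m + n(V(3, 2), -5) = 19*(-11/2) + 4 = -209/2 + 4 = -201/2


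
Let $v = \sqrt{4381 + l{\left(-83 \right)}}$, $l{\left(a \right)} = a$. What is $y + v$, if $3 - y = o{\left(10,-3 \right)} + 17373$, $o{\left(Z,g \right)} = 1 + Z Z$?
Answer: $-17471 + \sqrt{4298} \approx -17405.0$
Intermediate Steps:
$o{\left(Z,g \right)} = 1 + Z^{2}$
$v = \sqrt{4298}$ ($v = \sqrt{4381 - 83} = \sqrt{4298} \approx 65.559$)
$y = -17471$ ($y = 3 - \left(\left(1 + 10^{2}\right) + 17373\right) = 3 - \left(\left(1 + 100\right) + 17373\right) = 3 - \left(101 + 17373\right) = 3 - 17474 = -17471$)
$y + v = -17471 + \sqrt{4298}$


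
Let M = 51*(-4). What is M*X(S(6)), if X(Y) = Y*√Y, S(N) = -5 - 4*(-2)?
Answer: -612*√3 ≈ -1060.0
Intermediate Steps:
S(N) = 3 (S(N) = -5 + 8 = 3)
M = -204
X(Y) = Y^(3/2)
M*X(S(6)) = -612*√3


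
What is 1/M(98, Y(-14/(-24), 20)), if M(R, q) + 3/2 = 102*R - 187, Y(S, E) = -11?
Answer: 2/19615 ≈ 0.00010196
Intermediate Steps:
M(R, q) = -377/2 + 102*R (M(R, q) = -3/2 + (102*R - 187) = -3/2 + (-187 + 102*R) = -377/2 + 102*R)
1/M(98, Y(-14/(-24), 20)) = 1/(-377/2 + 102*98) = 1/(-377/2 + 9996) = 1/(19615/2) = 2/19615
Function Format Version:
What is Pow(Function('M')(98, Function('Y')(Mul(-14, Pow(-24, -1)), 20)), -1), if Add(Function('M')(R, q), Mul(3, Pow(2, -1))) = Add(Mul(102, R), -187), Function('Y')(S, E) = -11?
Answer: Rational(2, 19615) ≈ 0.00010196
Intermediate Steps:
Function('M')(R, q) = Add(Rational(-377, 2), Mul(102, R)) (Function('M')(R, q) = Add(Rational(-3, 2), Add(Mul(102, R), -187)) = Add(Rational(-3, 2), Add(-187, Mul(102, R))) = Add(Rational(-377, 2), Mul(102, R)))
Pow(Function('M')(98, Function('Y')(Mul(-14, Pow(-24, -1)), 20)), -1) = Pow(Add(Rational(-377, 2), Mul(102, 98)), -1) = Pow(Add(Rational(-377, 2), 9996), -1) = Pow(Rational(19615, 2), -1) = Rational(2, 19615)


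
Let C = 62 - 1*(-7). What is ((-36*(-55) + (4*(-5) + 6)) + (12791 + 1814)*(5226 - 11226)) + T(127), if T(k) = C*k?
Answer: -87619271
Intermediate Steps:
C = 69 (C = 62 + 7 = 69)
T(k) = 69*k
((-36*(-55) + (4*(-5) + 6)) + (12791 + 1814)*(5226 - 11226)) + T(127) = ((-36*(-55) + (4*(-5) + 6)) + (12791 + 1814)*(5226 - 11226)) + 69*127 = ((1980 + (-20 + 6)) + 14605*(-6000)) + 8763 = ((1980 - 14) - 87630000) + 8763 = (1966 - 87630000) + 8763 = -87628034 + 8763 = -87619271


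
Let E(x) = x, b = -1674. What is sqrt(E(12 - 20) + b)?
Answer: 29*I*sqrt(2) ≈ 41.012*I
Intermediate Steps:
sqrt(E(12 - 20) + b) = sqrt((12 - 20) - 1674) = sqrt(-8 - 1674) = sqrt(-1682) = 29*I*sqrt(2)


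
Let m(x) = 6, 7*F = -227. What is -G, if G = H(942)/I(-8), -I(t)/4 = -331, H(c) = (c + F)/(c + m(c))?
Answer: -6367/8786064 ≈ -0.00072467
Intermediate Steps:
F = -227/7 (F = (1/7)*(-227) = -227/7 ≈ -32.429)
H(c) = (-227/7 + c)/(6 + c) (H(c) = (c - 227/7)/(c + 6) = (-227/7 + c)/(6 + c))
I(t) = 1324 (I(t) = -4*(-331) = 1324)
G = 6367/8786064 (G = ((-227/7 + 942)/(6 + 942))/1324 = ((6367/7)/948)*(1/1324) = ((1/948)*(6367/7))*(1/1324) = (6367/6636)*(1/1324) = 6367/8786064 ≈ 0.00072467)
-G = -1*6367/8786064 = -6367/8786064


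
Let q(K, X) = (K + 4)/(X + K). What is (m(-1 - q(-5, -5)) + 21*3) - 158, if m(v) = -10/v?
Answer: -945/11 ≈ -85.909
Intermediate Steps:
q(K, X) = (4 + K)/(K + X)
(m(-1 - q(-5, -5)) + 21*3) - 158 = (-10/(-1 - (4 - 5)/(-5 - 5)) + 21*3) - 158 = (-10/(-1 - (-1)/(-10)) + 63) - 158 = (-10/(-1 - (-1)*(-1)/10) + 63) - 158 = (-10/(-1 - 1*1/10) + 63) - 158 = (-10/(-1 - 1/10) + 63) - 158 = (-10/(-11/10) + 63) - 158 = (-10*(-10/11) + 63) - 158 = (100/11 + 63) - 158 = 793/11 - 158 = -945/11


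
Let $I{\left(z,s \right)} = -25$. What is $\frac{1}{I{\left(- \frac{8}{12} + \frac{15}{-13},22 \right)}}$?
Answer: $- \frac{1}{25} \approx -0.04$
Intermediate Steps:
$\frac{1}{I{\left(- \frac{8}{12} + \frac{15}{-13},22 \right)}} = \frac{1}{-25} = - \frac{1}{25}$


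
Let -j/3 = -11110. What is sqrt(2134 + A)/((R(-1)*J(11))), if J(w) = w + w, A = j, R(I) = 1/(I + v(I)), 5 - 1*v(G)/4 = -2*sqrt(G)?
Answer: sqrt(8866)*(19 + 8*I)/11 ≈ 162.64 + 68.48*I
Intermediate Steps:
v(G) = 20 + 8*sqrt(G) (v(G) = 20 - (-8)*sqrt(G) = 20 + 8*sqrt(G))
j = 33330 (j = -3*(-11110) = 33330)
R(I) = 1/(20 + I + 8*sqrt(I)) (R(I) = 1/(I + (20 + 8*sqrt(I))) = 1/(20 + I + 8*sqrt(I)))
A = 33330
J(w) = 2*w
sqrt(2134 + A)/((R(-1)*J(11))) = sqrt(2134 + 33330)/(((2*11)/(20 - 1 + 8*sqrt(-1)))) = sqrt(35464)/((22/(20 - 1 + 8*I))) = (2*sqrt(8866))/((22/(19 + 8*I))) = (2*sqrt(8866))/((((19 - 8*I)/425)*22)) = (2*sqrt(8866))/((22*(19 - 8*I)/425)) = (2*sqrt(8866))*(19/22 + 4*I/11) = 2*sqrt(8866)*(19/22 + 4*I/11)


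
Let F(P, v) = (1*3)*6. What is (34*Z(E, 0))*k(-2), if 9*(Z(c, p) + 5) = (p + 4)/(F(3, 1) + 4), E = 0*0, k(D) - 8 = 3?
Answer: -16762/9 ≈ -1862.4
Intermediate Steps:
F(P, v) = 18 (F(P, v) = 3*6 = 18)
k(D) = 11 (k(D) = 8 + 3 = 11)
E = 0
Z(c, p) = -493/99 + p/198 (Z(c, p) = -5 + ((p + 4)/(18 + 4))/9 = -5 + ((4 + p)/22)/9 = -5 + ((4 + p)*(1/22))/9 = -5 + (2/11 + p/22)/9 = -5 + (2/99 + p/198) = -493/99 + p/198)
(34*Z(E, 0))*k(-2) = (34*(-493/99 + (1/198)*0))*11 = (34*(-493/99 + 0))*11 = (34*(-493/99))*11 = -16762/99*11 = -16762/9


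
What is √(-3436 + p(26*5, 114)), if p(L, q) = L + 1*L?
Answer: 2*I*√794 ≈ 56.356*I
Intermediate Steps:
p(L, q) = 2*L (p(L, q) = L + L = 2*L)
√(-3436 + p(26*5, 114)) = √(-3436 + 2*(26*5)) = √(-3436 + 2*130) = √(-3436 + 260) = √(-3176) = 2*I*√794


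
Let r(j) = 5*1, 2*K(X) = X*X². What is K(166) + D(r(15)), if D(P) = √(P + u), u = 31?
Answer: 2287154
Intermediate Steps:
K(X) = X³/2 (K(X) = (X*X²)/2 = X³/2)
r(j) = 5
D(P) = √(31 + P) (D(P) = √(P + 31) = √(31 + P))
K(166) + D(r(15)) = (½)*166³ + √(31 + 5) = (½)*4574296 + √36 = 2287148 + 6 = 2287154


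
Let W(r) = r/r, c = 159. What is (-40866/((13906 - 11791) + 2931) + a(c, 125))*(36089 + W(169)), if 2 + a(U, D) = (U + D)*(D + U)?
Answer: 2447739396270/841 ≈ 2.9105e+9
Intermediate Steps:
a(U, D) = -2 + (D + U)² (a(U, D) = -2 + (U + D)*(D + U) = -2 + (D + U)*(D + U) = -2 + (D + U)²)
W(r) = 1
(-40866/((13906 - 11791) + 2931) + a(c, 125))*(36089 + W(169)) = (-40866/((13906 - 11791) + 2931) + (-2 + (125 + 159)²))*(36089 + 1) = (-40866/(2115 + 2931) + (-2 + 284²))*36090 = (-40866/5046 + (-2 + 80656))*36090 = (-40866*1/5046 + 80654)*36090 = (-6811/841 + 80654)*36090 = (67823203/841)*36090 = 2447739396270/841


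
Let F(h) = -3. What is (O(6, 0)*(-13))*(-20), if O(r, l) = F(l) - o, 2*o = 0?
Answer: -780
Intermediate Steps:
o = 0 (o = (1/2)*0 = 0)
O(r, l) = -3 (O(r, l) = -3 - 1*0 = -3 + 0 = -3)
(O(6, 0)*(-13))*(-20) = -3*(-13)*(-20) = 39*(-20) = -780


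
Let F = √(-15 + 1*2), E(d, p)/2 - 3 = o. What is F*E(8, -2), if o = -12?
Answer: -18*I*√13 ≈ -64.9*I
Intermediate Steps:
E(d, p) = -18 (E(d, p) = 6 + 2*(-12) = 6 - 24 = -18)
F = I*√13 (F = √(-15 + 2) = √(-13) = I*√13 ≈ 3.6056*I)
F*E(8, -2) = (I*√13)*(-18) = -18*I*√13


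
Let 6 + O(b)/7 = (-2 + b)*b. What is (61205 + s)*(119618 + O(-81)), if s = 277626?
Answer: 56461781347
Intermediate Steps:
O(b) = -42 + 7*b*(-2 + b) (O(b) = -42 + 7*((-2 + b)*b) = -42 + 7*(b*(-2 + b)) = -42 + 7*b*(-2 + b))
(61205 + s)*(119618 + O(-81)) = (61205 + 277626)*(119618 + (-42 - 14*(-81) + 7*(-81)**2)) = 338831*(119618 + (-42 + 1134 + 7*6561)) = 338831*(119618 + (-42 + 1134 + 45927)) = 338831*(119618 + 47019) = 338831*166637 = 56461781347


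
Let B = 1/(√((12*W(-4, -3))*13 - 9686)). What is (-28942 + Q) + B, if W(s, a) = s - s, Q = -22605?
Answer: -51547 - I*√9686/9686 ≈ -51547.0 - 0.010161*I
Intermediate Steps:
W(s, a) = 0
B = -I*√9686/9686 (B = 1/(√((12*0)*13 - 9686)) = 1/(√(0*13 - 9686)) = 1/(√(0 - 9686)) = 1/(√(-9686)) = 1/(I*√9686) = -I*√9686/9686 ≈ -0.010161*I)
(-28942 + Q) + B = (-28942 - 22605) - I*√9686/9686 = -51547 - I*√9686/9686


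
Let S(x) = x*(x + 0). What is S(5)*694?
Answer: 17350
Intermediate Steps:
S(x) = x² (S(x) = x*x = x²)
S(5)*694 = 5²*694 = 25*694 = 17350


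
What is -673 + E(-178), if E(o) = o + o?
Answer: -1029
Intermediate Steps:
E(o) = 2*o
-673 + E(-178) = -673 + 2*(-178) = -673 - 356 = -1029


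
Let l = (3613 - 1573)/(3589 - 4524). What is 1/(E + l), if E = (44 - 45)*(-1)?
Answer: -11/13 ≈ -0.84615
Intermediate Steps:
E = 1 (E = -1*(-1) = 1)
l = -24/11 (l = 2040/(-935) = 2040*(-1/935) = -24/11 ≈ -2.1818)
1/(E + l) = 1/(1 - 24/11) = 1/(-13/11) = -11/13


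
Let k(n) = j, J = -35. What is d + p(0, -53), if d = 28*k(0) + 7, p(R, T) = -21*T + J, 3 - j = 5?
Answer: 1029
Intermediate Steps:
j = -2 (j = 3 - 1*5 = 3 - 5 = -2)
p(R, T) = -35 - 21*T (p(R, T) = -21*T - 35 = -35 - 21*T)
k(n) = -2
d = -49 (d = 28*(-2) + 7 = -56 + 7 = -49)
d + p(0, -53) = -49 + (-35 - 21*(-53)) = -49 + (-35 + 1113) = -49 + 1078 = 1029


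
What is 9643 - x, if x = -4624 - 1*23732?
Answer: 37999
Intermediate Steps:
x = -28356 (x = -4624 - 23732 = -28356)
9643 - x = 9643 - 1*(-28356) = 9643 + 28356 = 37999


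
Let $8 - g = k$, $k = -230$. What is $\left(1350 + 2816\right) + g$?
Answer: $4404$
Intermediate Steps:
$g = 238$ ($g = 8 - -230 = 8 + 230 = 238$)
$\left(1350 + 2816\right) + g = \left(1350 + 2816\right) + 238 = 4166 + 238 = 4404$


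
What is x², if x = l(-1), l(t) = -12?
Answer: 144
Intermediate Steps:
x = -12
x² = (-12)² = 144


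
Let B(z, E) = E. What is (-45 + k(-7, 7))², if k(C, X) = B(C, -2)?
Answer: 2209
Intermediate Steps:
k(C, X) = -2
(-45 + k(-7, 7))² = (-45 - 2)² = (-47)² = 2209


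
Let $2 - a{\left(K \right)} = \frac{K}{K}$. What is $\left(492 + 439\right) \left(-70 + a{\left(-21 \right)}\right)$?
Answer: $-64239$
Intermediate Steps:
$a{\left(K \right)} = 1$ ($a{\left(K \right)} = 2 - \frac{K}{K} = 2 - 1 = 1$)
$\left(492 + 439\right) \left(-70 + a{\left(-21 \right)}\right) = \left(492 + 439\right) \left(-70 + 1\right) = 931 \left(-69\right) = -64239$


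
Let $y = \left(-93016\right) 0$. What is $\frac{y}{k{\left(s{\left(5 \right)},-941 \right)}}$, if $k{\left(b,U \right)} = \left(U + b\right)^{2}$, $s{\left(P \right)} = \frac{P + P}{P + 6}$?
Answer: $0$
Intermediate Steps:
$s{\left(P \right)} = \frac{2 P}{6 + P}$
$y = 0$
$\frac{y}{k{\left(s{\left(5 \right)},-941 \right)}} = \frac{0}{\left(-941 + 2 \cdot 5 \frac{1}{6 + 5}\right)^{2}} = \frac{0}{\left(-941 + 2 \cdot 5 \cdot \frac{1}{11}\right)^{2}} = \frac{0}{\left(-941 + \frac{10}{11}\right)^{2}} = \frac{0}{\left(- \frac{10341}{11}\right)^{2}} = \frac{0}{\frac{106936281}{121}} = 0 \cdot \frac{121}{106936281} = 0$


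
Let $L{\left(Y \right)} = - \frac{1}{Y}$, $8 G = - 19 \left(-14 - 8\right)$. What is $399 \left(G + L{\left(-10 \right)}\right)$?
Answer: $\frac{417753}{20} \approx 20888.0$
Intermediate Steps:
$G = \frac{209}{4}$ ($G = \frac{\left(-19\right) \left(-14 - 8\right)}{8} = \frac{\left(-19\right) \left(-22\right)}{8} = \frac{1}{8} \cdot 418 = \frac{209}{4} \approx 52.25$)
$399 \left(G + L{\left(-10 \right)}\right) = 399 \left(\frac{209}{4} - \frac{1}{-10}\right) = 399 \left(\frac{209}{4} - - \frac{1}{10}\right) = 399 \left(\frac{209}{4} + \frac{1}{10}\right) = 399 \cdot \frac{1047}{20} = \frac{417753}{20}$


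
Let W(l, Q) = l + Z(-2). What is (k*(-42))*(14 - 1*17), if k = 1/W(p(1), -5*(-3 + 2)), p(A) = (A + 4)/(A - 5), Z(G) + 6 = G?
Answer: -504/37 ≈ -13.622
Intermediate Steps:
Z(G) = -6 + G
p(A) = (4 + A)/(-5 + A)
W(l, Q) = -8 + l (W(l, Q) = l + (-6 - 2) = l - 8 = -8 + l)
k = -4/37 (k = 1/(-8 + (4 + 1)/(-5 + 1)) = 1/(-8 + 5/(-4)) = 1/(-8 - ¼*5) = 1/(-8 - 5/4) = 1/(-37/4) = -4/37 ≈ -0.10811)
(k*(-42))*(14 - 1*17) = (-4/37*(-42))*(14 - 1*17) = 168*(14 - 17)/37 = (168/37)*(-3) = -504/37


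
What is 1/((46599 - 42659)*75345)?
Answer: 1/296859300 ≈ 3.3686e-9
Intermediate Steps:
1/((46599 - 42659)*75345) = (1/75345)/3940 = (1/3940)*(1/75345) = 1/296859300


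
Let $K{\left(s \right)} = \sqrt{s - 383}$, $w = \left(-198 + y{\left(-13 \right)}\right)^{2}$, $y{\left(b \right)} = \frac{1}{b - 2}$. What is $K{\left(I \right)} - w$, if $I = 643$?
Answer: $- \frac{8826841}{225} + 2 \sqrt{65} \approx -39214.0$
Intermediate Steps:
$y{\left(b \right)} = \frac{1}{-2 + b}$
$w = \frac{8826841}{225}$ ($w = \left(-198 + \frac{1}{-2 - 13}\right)^{2} = \left(-198 + \frac{1}{-15}\right)^{2} = \left(-198 - \frac{1}{15}\right)^{2} = \left(- \frac{2971}{15}\right)^{2} = \frac{8826841}{225} \approx 39230.0$)
$K{\left(s \right)} = \sqrt{-383 + s}$
$K{\left(I \right)} - w = \sqrt{-383 + 643} - \frac{8826841}{225} = \sqrt{260} - \frac{8826841}{225} = 2 \sqrt{65} - \frac{8826841}{225} = - \frac{8826841}{225} + 2 \sqrt{65}$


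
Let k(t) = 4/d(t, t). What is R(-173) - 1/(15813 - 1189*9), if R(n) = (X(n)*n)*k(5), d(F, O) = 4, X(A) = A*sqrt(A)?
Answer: -1/5112 + 29929*I*sqrt(173) ≈ -0.00019562 + 3.9365e+5*I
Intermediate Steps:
X(A) = A**(3/2)
k(t) = 1 (k(t) = 4/4 = 4*(1/4) = 1)
R(n) = n**(5/2) (R(n) = (n**(3/2)*n)*1 = n**(5/2)*1 = n**(5/2))
R(-173) - 1/(15813 - 1189*9) = (-173)**(5/2) - 1/(15813 - 1189*9) = 29929*I*sqrt(173) - 1/(15813 - 10701) = 29929*I*sqrt(173) - 1/5112 = -1/5112 + 29929*I*sqrt(173)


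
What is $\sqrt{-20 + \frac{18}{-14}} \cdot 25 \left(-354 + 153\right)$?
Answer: $- \frac{5025 i \sqrt{1043}}{7} \approx - 23184.0 i$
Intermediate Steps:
$\sqrt{-20 + \frac{18}{-14}} \cdot 25 \left(-354 + 153\right) = \sqrt{-20 + 18 \left(- \frac{1}{14}\right)} 25 \left(-201\right) = \sqrt{-20 - \frac{9}{7}} \cdot 25 \left(-201\right) = \sqrt{- \frac{149}{7}} \cdot 25 \left(-201\right) = \frac{i \sqrt{1043}}{7} \cdot 25 \left(-201\right) = \frac{25 i \sqrt{1043}}{7} \left(-201\right) = - \frac{5025 i \sqrt{1043}}{7}$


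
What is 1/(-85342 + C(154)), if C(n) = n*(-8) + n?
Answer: -1/86420 ≈ -1.1571e-5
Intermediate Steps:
C(n) = -7*n (C(n) = -8*n + n = -7*n)
1/(-85342 + C(154)) = 1/(-85342 - 7*154) = 1/(-85342 - 1078) = 1/(-86420) = -1/86420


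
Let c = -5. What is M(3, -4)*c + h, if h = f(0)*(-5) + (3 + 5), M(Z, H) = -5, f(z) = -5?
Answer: 58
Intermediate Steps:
h = 33 (h = -5*(-5) + (3 + 5) = 25 + 8 = 33)
M(3, -4)*c + h = -5*(-5) + 33 = 25 + 33 = 58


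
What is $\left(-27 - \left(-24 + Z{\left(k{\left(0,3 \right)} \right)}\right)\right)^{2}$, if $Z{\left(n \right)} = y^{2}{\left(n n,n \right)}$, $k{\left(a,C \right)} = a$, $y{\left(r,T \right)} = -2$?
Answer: $49$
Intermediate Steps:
$Z{\left(n \right)} = 4$ ($Z{\left(n \right)} = \left(-2\right)^{2} = 4$)
$\left(-27 - \left(-24 + Z{\left(k{\left(0,3 \right)} \right)}\right)\right)^{2} = \left(-27 + \left(24 - 4\right)\right)^{2} = \left(-27 + 20\right)^{2} = \left(-7\right)^{2} = 49$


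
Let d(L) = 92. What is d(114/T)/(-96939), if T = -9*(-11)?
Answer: -92/96939 ≈ -0.00094905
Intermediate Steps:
T = 99
d(114/T)/(-96939) = 92/(-96939) = 92*(-1/96939) = -92/96939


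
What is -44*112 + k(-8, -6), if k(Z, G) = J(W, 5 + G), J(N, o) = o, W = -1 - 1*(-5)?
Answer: -4929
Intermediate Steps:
W = 4 (W = -1 + 5 = 4)
k(Z, G) = 5 + G
-44*112 + k(-8, -6) = -44*112 + (5 - 6) = -4928 - 1 = -4929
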